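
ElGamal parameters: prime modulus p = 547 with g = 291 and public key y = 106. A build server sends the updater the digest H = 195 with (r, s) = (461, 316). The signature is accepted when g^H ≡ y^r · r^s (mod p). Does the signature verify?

verifies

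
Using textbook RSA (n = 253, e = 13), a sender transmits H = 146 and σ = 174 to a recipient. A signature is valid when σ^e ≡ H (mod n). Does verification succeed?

σ^2 ≡ 174^2 = 30276 ≡ 169
σ^4 ≡ 169^2 = 28561 ≡ 225
σ^8 ≡ 225^2 = 50625 ≡ 25
13 = 8 + 4 + 1, so σ^13 ≡ 25·225·174 ≡ 146 (mod 253)
Since 146 equals the digest 146, verification succeeds.

passes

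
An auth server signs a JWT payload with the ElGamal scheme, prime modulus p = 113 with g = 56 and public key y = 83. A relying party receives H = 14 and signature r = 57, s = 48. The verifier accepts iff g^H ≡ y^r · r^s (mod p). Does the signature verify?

Left side g^H mod p:
56^2 = 3136 ≡ 85
56^4 ≡ 85^2 = 7225 ≡ 106
56^8 ≡ 106^2 = 11236 ≡ 49
14 = 8 + 4 + 2, so 56^14 ≡ 49·106·85 ≡ 112 (mod 113)
Right side y^r · r^s mod p:
83^2 = 6889 ≡ 109
83^4 ≡ 109^2 = 11881 ≡ 16
83^8 ≡ 16^2 = 256 ≡ 30
83^16 ≡ 30^2 = 900 ≡ 109
83^32 ≡ 109^2 = 11881 ≡ 16
57 = 32 + 16 + 8 + 1, so 83^57 ≡ 16·109·30·83 ≡ 83 (mod 113)
57^2 = 3249 ≡ 85
57^4 ≡ 85^2 = 7225 ≡ 106
57^8 ≡ 106^2 = 11236 ≡ 49
57^16 ≡ 49^2 = 2401 ≡ 28
57^32 ≡ 28^2 = 784 ≡ 106
48 = 32 + 16, so 57^48 ≡ 106·28 ≡ 30 (mod 113)
83·30 = 2490 ≡ 4 (mod 113)
112 ≠ 4, so verification fails.

does not verify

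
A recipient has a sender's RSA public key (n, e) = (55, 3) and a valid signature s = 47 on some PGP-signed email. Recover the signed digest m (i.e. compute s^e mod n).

38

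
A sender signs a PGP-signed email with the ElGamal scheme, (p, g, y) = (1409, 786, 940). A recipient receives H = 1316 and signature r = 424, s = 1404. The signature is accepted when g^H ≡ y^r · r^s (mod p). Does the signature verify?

verifies

Left side g^H mod p:
786^2 = 617796 ≡ 654
786^4 ≡ 654^2 = 427716 ≡ 789
786^8 ≡ 789^2 = 622521 ≡ 1152
786^16 ≡ 1152^2 = 1327104 ≡ 1235
786^32 ≡ 1235^2 = 1525225 ≡ 687
786^64 ≡ 687^2 = 471969 ≡ 1363
786^128 ≡ 1363^2 = 1857769 ≡ 707
786^256 ≡ 707^2 = 499849 ≡ 1063
786^512 ≡ 1063^2 = 1129969 ≡ 1360
786^1024 ≡ 1360^2 = 1849600 ≡ 992
1316 = 1024 + 256 + 32 + 4, so 786^1316 ≡ 992·1063·687·789 ≡ 113 (mod 1409)
Right side y^r · r^s mod p:
940^2 = 883600 ≡ 157
940^4 ≡ 157^2 = 24649 ≡ 696
940^8 ≡ 696^2 = 484416 ≡ 1129
940^16 ≡ 1129^2 = 1274641 ≡ 905
940^32 ≡ 905^2 = 819025 ≡ 396
940^64 ≡ 396^2 = 156816 ≡ 417
940^128 ≡ 417^2 = 173889 ≡ 582
940^256 ≡ 582^2 = 338724 ≡ 564
424 = 256 + 128 + 32 + 8, so 940^424 ≡ 564·582·396·1129 ≡ 16 (mod 1409)
424^2 = 179776 ≡ 833
424^4 ≡ 833^2 = 693889 ≡ 661
424^8 ≡ 661^2 = 436921 ≡ 131
424^16 ≡ 131^2 = 17161 ≡ 253
424^32 ≡ 253^2 = 64009 ≡ 604
424^64 ≡ 604^2 = 364816 ≡ 1294
424^128 ≡ 1294^2 = 1674436 ≡ 544
424^256 ≡ 544^2 = 295936 ≡ 46
424^512 ≡ 46^2 = 2116 ≡ 707
424^1024 ≡ 707^2 = 499849 ≡ 1063
1404 = 1024 + 256 + 64 + 32 + 16 + 8 + 4, so 424^1404 ≡ 1063·46·1294·604·253·131·661 ≡ 1328 (mod 1409)
16·1328 = 21248 ≡ 113 (mod 1409)
113 ≡ 113 (mod 1409), so the signature is genuine.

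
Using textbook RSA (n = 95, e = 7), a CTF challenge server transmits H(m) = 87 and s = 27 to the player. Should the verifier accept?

s^2 ≡ 27^2 = 729 ≡ 64
s^4 ≡ 64^2 = 4096 ≡ 11
7 = 4 + 2 + 1, so s^7 ≡ 11·64·27 ≡ 8 (mod 95)
8 ≠ 87, so verification fails.

reject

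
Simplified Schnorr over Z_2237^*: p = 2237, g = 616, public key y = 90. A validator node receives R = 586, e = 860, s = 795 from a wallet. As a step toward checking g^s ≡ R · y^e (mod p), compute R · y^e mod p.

586

Squares mod 2237: 90^1≡90, 90^2≡1389, 90^4≡1027, 90^8≡1102, 90^16≡1950, 90^32≡1837, 90^64≡1173, 90^128≡174, 90^256≡1195, 90^512≡819
860 = 512 + 256 + 64 + 16 + 8 + 4, so 90^860 ≡ 819·1195·1173·1950·1102·1027 ≡ 1 (mod 2237)
R · y^e ≡ 586·1 = 586 ≡ 586 (mod 2237)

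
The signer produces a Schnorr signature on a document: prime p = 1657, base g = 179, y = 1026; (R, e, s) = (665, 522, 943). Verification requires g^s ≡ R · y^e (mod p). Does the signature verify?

g^s mod p:
179^2 = 32041 ≡ 558
179^4 ≡ 558^2 = 311364 ≡ 1505
179^8 ≡ 1505^2 = 2265025 ≡ 1563
179^16 ≡ 1563^2 = 2442969 ≡ 551
179^32 ≡ 551^2 = 303601 ≡ 370
179^64 ≡ 370^2 = 136900 ≡ 1026
179^128 ≡ 1026^2 = 1052676 ≡ 481
179^256 ≡ 481^2 = 231361 ≡ 1038
179^512 ≡ 1038^2 = 1077444 ≡ 394
943 = 512 + 256 + 128 + 32 + 8 + 4 + 2 + 1, so 179^943 ≡ 394·1038·481·370·1563·1505·558·179 ≡ 1519 (mod 1657)
R · y^e mod p:
1026^2 = 1052676 ≡ 481
1026^4 ≡ 481^2 = 231361 ≡ 1038
1026^8 ≡ 1038^2 = 1077444 ≡ 394
1026^16 ≡ 394^2 = 155236 ≡ 1135
1026^32 ≡ 1135^2 = 1288225 ≡ 736
1026^64 ≡ 736^2 = 541696 ≡ 1514
1026^128 ≡ 1514^2 = 2292196 ≡ 565
1026^256 ≡ 565^2 = 319225 ≡ 1081
1026^512 ≡ 1081^2 = 1168561 ≡ 376
522 = 512 + 8 + 2, so 1026^522 ≡ 376·394·481 ≡ 1293 (mod 1657)
665·1293 = 859845 ≡ 1519 (mod 1657)
1519 ≡ 1519 (mod 1657); signature holds.

verifies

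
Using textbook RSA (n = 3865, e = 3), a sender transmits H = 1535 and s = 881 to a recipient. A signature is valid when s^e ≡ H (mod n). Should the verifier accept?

reject

s^2 ≡ 881^2 = 776161 ≡ 3161
3 = 2 + 1, so s^3 ≡ 3161·881 ≡ 2041 (mod 3865)
The recovered value 2041 does not match the digest 1535.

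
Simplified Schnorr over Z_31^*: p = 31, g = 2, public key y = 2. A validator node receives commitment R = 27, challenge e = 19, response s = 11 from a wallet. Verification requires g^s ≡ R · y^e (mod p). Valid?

no

g^s mod p:
2^2 = 4
2^4 ≡ 4^2 = 16
2^8 ≡ 16^2 = 256 ≡ 8
11 = 8 + 2 + 1, so 2^11 ≡ 8·4·2 ≡ 2 (mod 31)
R · y^e mod p:
2^2 = 4
2^4 ≡ 4^2 = 16
2^8 ≡ 16^2 = 256 ≡ 8
2^16 ≡ 8^2 = 64 ≡ 2
19 = 16 + 2 + 1, so 2^19 ≡ 2·4·2 ≡ 16 (mod 31)
27·16 = 432 ≡ 29 (mod 31)
2 ≠ 29; the check fails.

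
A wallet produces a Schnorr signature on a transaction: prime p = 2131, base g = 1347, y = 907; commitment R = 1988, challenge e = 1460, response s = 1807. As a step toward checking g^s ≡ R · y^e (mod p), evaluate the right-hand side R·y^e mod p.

1189

907^2 = 822649 ≡ 83
907^4 ≡ 83^2 = 6889 ≡ 496
907^8 ≡ 496^2 = 246016 ≡ 951
907^16 ≡ 951^2 = 904401 ≡ 857
907^32 ≡ 857^2 = 734449 ≡ 1385
907^64 ≡ 1385^2 = 1918225 ≡ 325
907^128 ≡ 325^2 = 105625 ≡ 1206
907^256 ≡ 1206^2 = 1454436 ≡ 1094
907^512 ≡ 1094^2 = 1196836 ≡ 1345
907^1024 ≡ 1345^2 = 1809025 ≡ 1937
1460 = 1024 + 256 + 128 + 32 + 16 + 4, so 907^1460 ≡ 1937·1094·1206·1385·857·496 ≡ 96 (mod 2131)
R · y^e ≡ 1988·96 = 190848 ≡ 1189 (mod 2131)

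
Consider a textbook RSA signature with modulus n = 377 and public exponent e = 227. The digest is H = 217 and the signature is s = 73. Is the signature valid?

s^227 mod 377 = 330
330 ≠ 217, so verification fails.

invalid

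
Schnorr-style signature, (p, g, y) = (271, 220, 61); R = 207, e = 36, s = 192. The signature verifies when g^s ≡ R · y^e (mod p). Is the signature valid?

invalid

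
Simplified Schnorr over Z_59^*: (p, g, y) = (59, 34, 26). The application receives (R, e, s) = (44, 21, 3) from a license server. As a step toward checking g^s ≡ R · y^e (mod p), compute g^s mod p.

10

34^2 = 1156 ≡ 35
3 = 2 + 1, so 34^3 ≡ 35·34 ≡ 10 (mod 59)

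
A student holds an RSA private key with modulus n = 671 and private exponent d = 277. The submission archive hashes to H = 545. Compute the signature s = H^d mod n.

635

Squares mod 671: H^1≡545, H^2≡443, H^4≡317, H^8≡510, H^16≡423, H^32≡443, H^64≡317, H^128≡510, H^256≡423
277 = 256 + 16 + 4 + 1, so H^277 ≡ 423·423·317·545 ≡ 635 (mod 671)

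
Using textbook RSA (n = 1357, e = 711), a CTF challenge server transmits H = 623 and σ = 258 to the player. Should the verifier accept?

reject

σ^2 ≡ 258^2 = 66564 ≡ 71
σ^4 ≡ 71^2 = 5041 ≡ 970
σ^8 ≡ 970^2 = 940900 ≡ 499
σ^16 ≡ 499^2 = 249001 ≡ 670
σ^32 ≡ 670^2 = 448900 ≡ 1090
σ^64 ≡ 1090^2 = 1188100 ≡ 725
σ^128 ≡ 725^2 = 525625 ≡ 466
σ^256 ≡ 466^2 = 217156 ≡ 36
σ^512 ≡ 36^2 = 1296
711 = 512 + 128 + 64 + 4 + 2 + 1, so σ^711 ≡ 1296·466·725·970·71·258 ≡ 776 (mod 1357)
776 ≠ 623, so verification fails.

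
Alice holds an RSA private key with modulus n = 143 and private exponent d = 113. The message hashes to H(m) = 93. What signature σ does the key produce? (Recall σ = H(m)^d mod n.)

(H(m))^113 mod 143 = 136

136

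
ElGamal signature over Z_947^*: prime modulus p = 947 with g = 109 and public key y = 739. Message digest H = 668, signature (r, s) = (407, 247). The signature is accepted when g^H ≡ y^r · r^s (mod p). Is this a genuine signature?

forged

Left side g^H mod p:
109^2 = 11881 ≡ 517
109^4 ≡ 517^2 = 267289 ≡ 235
109^8 ≡ 235^2 = 55225 ≡ 299
109^16 ≡ 299^2 = 89401 ≡ 383
109^32 ≡ 383^2 = 146689 ≡ 851
109^64 ≡ 851^2 = 724201 ≡ 693
109^128 ≡ 693^2 = 480249 ≡ 120
109^256 ≡ 120^2 = 14400 ≡ 195
109^512 ≡ 195^2 = 38025 ≡ 145
668 = 512 + 128 + 16 + 8 + 4, so 109^668 ≡ 145·120·383·299·235 ≡ 750 (mod 947)
Right side y^r · r^s mod p:
739^2 = 546121 ≡ 649
739^4 ≡ 649^2 = 421201 ≡ 733
739^8 ≡ 733^2 = 537289 ≡ 340
739^16 ≡ 340^2 = 115600 ≡ 66
739^32 ≡ 66^2 = 4356 ≡ 568
739^64 ≡ 568^2 = 322624 ≡ 644
739^128 ≡ 644^2 = 414736 ≡ 897
739^256 ≡ 897^2 = 804609 ≡ 606
407 = 256 + 128 + 16 + 4 + 2 + 1, so 739^407 ≡ 606·897·66·733·649·739 ≡ 734 (mod 947)
407^2 = 165649 ≡ 871
407^4 ≡ 871^2 = 758641 ≡ 94
407^8 ≡ 94^2 = 8836 ≡ 313
407^16 ≡ 313^2 = 97969 ≡ 428
407^32 ≡ 428^2 = 183184 ≡ 413
407^64 ≡ 413^2 = 170569 ≡ 109
407^128 ≡ 109^2 = 11881 ≡ 517
247 = 128 + 64 + 32 + 16 + 4 + 2 + 1, so 407^247 ≡ 517·109·413·428·94·871·407 ≡ 352 (mod 947)
734·352 = 258368 ≡ 784 (mod 947)
750 ≠ 784, so verification fails.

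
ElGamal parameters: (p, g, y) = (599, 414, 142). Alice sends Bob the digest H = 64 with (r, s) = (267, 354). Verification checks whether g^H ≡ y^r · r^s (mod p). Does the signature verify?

verifies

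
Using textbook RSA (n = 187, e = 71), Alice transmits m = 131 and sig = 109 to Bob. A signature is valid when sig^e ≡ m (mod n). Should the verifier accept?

sig^2 ≡ 109^2 = 11881 ≡ 100
sig^4 ≡ 100^2 = 10000 ≡ 89
sig^8 ≡ 89^2 = 7921 ≡ 67
sig^16 ≡ 67^2 = 4489 ≡ 1
sig^32 ≡ 1^2 = 1
sig^64 ≡ 1^2 = 1
71 = 64 + 4 + 2 + 1, so sig^71 ≡ 1·89·100·109 ≡ 131 (mod 187)
sig^71 mod 187 = 131 matches m.

accept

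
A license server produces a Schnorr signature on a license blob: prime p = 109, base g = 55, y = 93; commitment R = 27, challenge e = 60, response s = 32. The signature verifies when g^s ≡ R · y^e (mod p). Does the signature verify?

g^s mod p:
55^2 = 3025 ≡ 82
55^4 ≡ 82^2 = 6724 ≡ 75
55^8 ≡ 75^2 = 5625 ≡ 66
55^16 ≡ 66^2 = 4356 ≡ 105
55^32 ≡ 105^2 = 11025 ≡ 16
R · y^e mod p:
93^2 = 8649 ≡ 38
93^4 ≡ 38^2 = 1444 ≡ 27
93^8 ≡ 27^2 = 729 ≡ 75
93^16 ≡ 75^2 = 5625 ≡ 66
93^32 ≡ 66^2 = 4356 ≡ 105
60 = 32 + 16 + 8 + 4, so 93^60 ≡ 105·66·75·27 ≡ 45 (mod 109)
27·45 = 1215 ≡ 16 (mod 109)
16 ≡ 16 (mod 109); signature holds.

verifies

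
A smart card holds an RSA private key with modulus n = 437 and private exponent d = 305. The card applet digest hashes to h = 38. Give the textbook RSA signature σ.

19

h^305 mod 437 = 19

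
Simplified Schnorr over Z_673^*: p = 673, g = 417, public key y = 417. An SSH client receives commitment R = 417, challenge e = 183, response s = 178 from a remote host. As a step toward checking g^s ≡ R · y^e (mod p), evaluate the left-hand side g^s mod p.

417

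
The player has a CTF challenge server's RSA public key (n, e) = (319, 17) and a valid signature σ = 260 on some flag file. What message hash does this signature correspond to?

28

σ^17 mod 319 = 28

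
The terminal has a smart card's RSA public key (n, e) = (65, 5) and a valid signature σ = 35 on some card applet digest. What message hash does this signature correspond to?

55

Squares mod 65: σ^1≡35, σ^2≡55, σ^4≡35
5 = 4 + 1, so σ^5 ≡ 35·35 ≡ 55 (mod 65)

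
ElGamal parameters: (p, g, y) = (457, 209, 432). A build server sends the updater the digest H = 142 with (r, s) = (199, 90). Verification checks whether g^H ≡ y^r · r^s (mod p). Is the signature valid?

Left side g^H mod p:
209^2 = 43681 ≡ 266
209^4 ≡ 266^2 = 70756 ≡ 378
209^8 ≡ 378^2 = 142884 ≡ 300
209^16 ≡ 300^2 = 90000 ≡ 428
209^32 ≡ 428^2 = 183184 ≡ 384
209^64 ≡ 384^2 = 147456 ≡ 302
209^128 ≡ 302^2 = 91204 ≡ 261
142 = 128 + 8 + 4 + 2, so 209^142 ≡ 261·300·378·266 ≡ 310 (mod 457)
Right side y^r · r^s mod p:
432^2 = 186624 ≡ 168
432^4 ≡ 168^2 = 28224 ≡ 347
432^8 ≡ 347^2 = 120409 ≡ 218
432^16 ≡ 218^2 = 47524 ≡ 453
432^32 ≡ 453^2 = 205209 ≡ 16
432^64 ≡ 16^2 = 256
432^128 ≡ 256^2 = 65536 ≡ 185
199 = 128 + 64 + 4 + 2 + 1, so 432^199 ≡ 185·256·347·168·432 ≡ 423 (mod 457)
199^2 = 39601 ≡ 299
199^4 ≡ 299^2 = 89401 ≡ 286
199^8 ≡ 286^2 = 81796 ≡ 450
199^16 ≡ 450^2 = 202500 ≡ 49
199^32 ≡ 49^2 = 2401 ≡ 116
199^64 ≡ 116^2 = 13456 ≡ 203
90 = 64 + 16 + 8 + 2, so 199^90 ≡ 203·49·450·299 ≡ 21 (mod 457)
423·21 = 8883 ≡ 200 (mod 457)
310 ≠ 200, so verification fails.

invalid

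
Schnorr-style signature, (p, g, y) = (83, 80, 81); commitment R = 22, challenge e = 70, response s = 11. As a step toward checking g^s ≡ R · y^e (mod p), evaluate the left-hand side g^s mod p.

Squares mod 83: 80^1≡80, 80^2≡9, 80^4≡81, 80^8≡4
11 = 8 + 2 + 1, so 80^11 ≡ 4·9·80 ≡ 58 (mod 83)

58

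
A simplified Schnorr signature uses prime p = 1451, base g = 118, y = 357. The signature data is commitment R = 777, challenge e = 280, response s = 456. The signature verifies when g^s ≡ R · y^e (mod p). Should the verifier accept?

reject

g^s mod p:
118^2 = 13924 ≡ 865
118^4 ≡ 865^2 = 748225 ≡ 960
118^8 ≡ 960^2 = 921600 ≡ 215
118^16 ≡ 215^2 = 46225 ≡ 1244
118^32 ≡ 1244^2 = 1547536 ≡ 770
118^64 ≡ 770^2 = 592900 ≡ 892
118^128 ≡ 892^2 = 795664 ≡ 516
118^256 ≡ 516^2 = 266256 ≡ 723
456 = 256 + 128 + 64 + 8, so 118^456 ≡ 723·516·892·215 ≡ 751 (mod 1451)
R · y^e mod p:
357^2 = 127449 ≡ 1212
357^4 ≡ 1212^2 = 1468944 ≡ 532
357^8 ≡ 532^2 = 283024 ≡ 79
357^16 ≡ 79^2 = 6241 ≡ 437
357^32 ≡ 437^2 = 190969 ≡ 888
357^64 ≡ 888^2 = 788544 ≡ 651
357^128 ≡ 651^2 = 423801 ≡ 109
357^256 ≡ 109^2 = 11881 ≡ 273
280 = 256 + 16 + 8, so 357^280 ≡ 273·437·79 ≡ 534 (mod 1451)
777·534 = 414918 ≡ 1383 (mod 1451)
751 ≠ 1383; the check fails.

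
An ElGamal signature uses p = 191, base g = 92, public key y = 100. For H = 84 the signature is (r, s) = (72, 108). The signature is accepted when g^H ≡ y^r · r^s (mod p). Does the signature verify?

Left side g^H mod p:
Squares mod 191: 92^1≡92, 92^2≡60, 92^4≡162, 92^8≡77, 92^16≡8, 92^32≡64, 92^64≡85
84 = 64 + 16 + 4, so 92^84 ≡ 85·8·162 ≡ 144 (mod 191)
Right side y^r · r^s mod p:
Squares mod 191: 100^1≡100, 100^2≡68, 100^4≡40, 100^8≡72, 100^16≡27, 100^32≡156, 100^64≡79
72 = 64 + 8, so 100^72 ≡ 79·72 ≡ 149 (mod 191)
Squares mod 191: 72^1≡72, 72^2≡27, 72^4≡156, 72^8≡79, 72^16≡129, 72^32≡24, 72^64≡3
108 = 64 + 32 + 8 + 4, so 72^108 ≡ 3·24·79·156 ≡ 133 (mod 191)
149·133 = 19817 ≡ 144 (mod 191)
144 ≡ 144 (mod 191), so the signature is genuine.

verifies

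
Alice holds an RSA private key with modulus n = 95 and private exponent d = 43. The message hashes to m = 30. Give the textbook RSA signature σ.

Squares mod 95: m^1≡30, m^2≡45, m^4≡30, m^8≡45, m^16≡30, m^32≡45
43 = 32 + 8 + 2 + 1, so m^43 ≡ 45·45·45·30 ≡ 30 (mod 95)

30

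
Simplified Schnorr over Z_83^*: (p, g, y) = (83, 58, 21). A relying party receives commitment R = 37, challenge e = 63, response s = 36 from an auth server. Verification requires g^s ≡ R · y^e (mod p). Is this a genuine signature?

g^s mod p:
58^2 = 3364 ≡ 44
58^4 ≡ 44^2 = 1936 ≡ 27
58^8 ≡ 27^2 = 729 ≡ 65
58^16 ≡ 65^2 = 4225 ≡ 75
58^32 ≡ 75^2 = 5625 ≡ 64
36 = 32 + 4, so 58^36 ≡ 64·27 ≡ 68 (mod 83)
R · y^e mod p:
21^2 = 441 ≡ 26
21^4 ≡ 26^2 = 676 ≡ 12
21^8 ≡ 12^2 = 144 ≡ 61
21^16 ≡ 61^2 = 3721 ≡ 69
21^32 ≡ 69^2 = 4761 ≡ 30
63 = 32 + 16 + 8 + 4 + 2 + 1, so 21^63 ≡ 30·69·61·12·26·21 ≡ 31 (mod 83)
37·31 = 1147 ≡ 68 (mod 83)
68 ≡ 68 (mod 83); signature holds.

genuine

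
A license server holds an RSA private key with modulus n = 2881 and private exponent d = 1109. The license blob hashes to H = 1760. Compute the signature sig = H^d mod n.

2726

Squares mod 2881: H^1≡1760, H^2≡525, H^4≡1930, H^8≡2648, H^16≡2431, H^32≡830, H^64≡341, H^128≡1041, H^256≡425, H^512≡2003, H^1024≡1657
1109 = 1024 + 64 + 16 + 4 + 1, so H^1109 ≡ 1657·341·2431·1930·1760 ≡ 2726 (mod 2881)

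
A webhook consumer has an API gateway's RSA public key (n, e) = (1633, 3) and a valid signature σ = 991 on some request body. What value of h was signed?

σ^2 ≡ 991^2 = 982081 ≡ 648
3 = 2 + 1, so σ^3 ≡ 648·991 ≡ 399 (mod 1633)

399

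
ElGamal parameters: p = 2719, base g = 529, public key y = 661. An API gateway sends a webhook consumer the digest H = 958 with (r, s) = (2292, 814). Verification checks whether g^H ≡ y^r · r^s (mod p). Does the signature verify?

does not verify

Left side g^H mod p:
529^958 mod 2719 = 2321
Right side y^r · r^s mod p:
661^2292 mod 2719 = 2584
2292^814 mod 2719 = 1645
2584·1645 = 4250680 ≡ 883 (mod 2719)
2321 ≠ 883, so verification fails.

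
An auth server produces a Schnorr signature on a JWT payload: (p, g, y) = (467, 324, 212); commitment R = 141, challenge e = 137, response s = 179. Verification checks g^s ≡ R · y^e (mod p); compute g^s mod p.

324^179 mod 467 = 400

400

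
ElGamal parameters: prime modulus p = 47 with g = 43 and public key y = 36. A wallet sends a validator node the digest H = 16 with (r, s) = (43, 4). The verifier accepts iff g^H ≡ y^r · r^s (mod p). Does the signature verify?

does not verify

Left side g^H mod p:
Squares mod 47: 43^1≡43, 43^2≡16, 43^4≡21, 43^8≡18, 43^16≡42
43^16 ≡ 42 (mod 47)
Right side y^r · r^s mod p:
Squares mod 47: 36^1≡36, 36^2≡27, 36^4≡24, 36^8≡12, 36^16≡3, 36^32≡9
43 = 32 + 8 + 2 + 1, so 36^43 ≡ 9·12·27·36 ≡ 25 (mod 47)
Squares mod 47: 43^1≡43, 43^2≡16, 43^4≡21
43^4 ≡ 21 (mod 47)
25·21 = 525 ≡ 8 (mod 47)
42 ≠ 8, so verification fails.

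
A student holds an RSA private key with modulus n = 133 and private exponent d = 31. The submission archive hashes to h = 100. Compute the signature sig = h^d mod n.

h^31 mod 133 = 93

93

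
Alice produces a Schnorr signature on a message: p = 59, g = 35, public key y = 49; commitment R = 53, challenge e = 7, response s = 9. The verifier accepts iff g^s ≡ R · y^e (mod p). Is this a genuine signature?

g^s mod p:
35^2 = 1225 ≡ 45
35^4 ≡ 45^2 = 2025 ≡ 19
35^8 ≡ 19^2 = 361 ≡ 7
9 = 8 + 1, so 35^9 ≡ 7·35 ≡ 9 (mod 59)
R · y^e mod p:
49^2 = 2401 ≡ 41
49^4 ≡ 41^2 = 1681 ≡ 29
7 = 4 + 2 + 1, so 49^7 ≡ 29·41·49 ≡ 28 (mod 59)
53·28 = 1484 ≡ 9 (mod 59)
9 ≡ 9 (mod 59); signature holds.

genuine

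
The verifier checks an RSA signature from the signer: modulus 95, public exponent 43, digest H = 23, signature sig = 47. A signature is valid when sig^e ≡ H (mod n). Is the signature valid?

Squares mod 95: sig^1≡47, sig^2≡24, sig^4≡6, sig^8≡36, sig^16≡61, sig^32≡16
43 = 32 + 8 + 2 + 1, so sig^43 ≡ 16·36·24·47 ≡ 23 (mod 95)
sig^43 mod 95 = 23 matches H.

valid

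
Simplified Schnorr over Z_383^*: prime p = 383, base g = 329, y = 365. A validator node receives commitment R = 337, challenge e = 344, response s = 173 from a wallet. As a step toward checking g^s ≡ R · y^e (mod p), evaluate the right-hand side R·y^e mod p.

365^2 = 133225 ≡ 324
365^4 ≡ 324^2 = 104976 ≡ 34
365^8 ≡ 34^2 = 1156 ≡ 7
365^16 ≡ 7^2 = 49
365^32 ≡ 49^2 = 2401 ≡ 103
365^64 ≡ 103^2 = 10609 ≡ 268
365^128 ≡ 268^2 = 71824 ≡ 203
365^256 ≡ 203^2 = 41209 ≡ 228
344 = 256 + 64 + 16 + 8, so 365^344 ≡ 228·268·49·7 ≡ 146 (mod 383)
R · y^e ≡ 337·146 = 49202 ≡ 178 (mod 383)

178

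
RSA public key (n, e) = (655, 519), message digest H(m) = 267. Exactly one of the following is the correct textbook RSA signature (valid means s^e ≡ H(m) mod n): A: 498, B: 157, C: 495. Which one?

Candidate A: Squares mod 655: 498^1≡498, 498^2≡414, 498^4≡441, 498^8≡601, 498^16≡296, 498^32≡501, 498^64≡136, 498^128≡156, 498^256≡101, 498^512≡376; 519 = 512 + 4 + 2 + 1, so 498^519 ≡ 376·441·414·498 ≡ 267 (mod 655)
  → matches H(m) = 267
Candidate B: Squares mod 655: 157^1≡157, 157^2≡414, 157^4≡441, 157^8≡601, 157^16≡296, 157^32≡501, 157^64≡136, 157^128≡156, 157^256≡101, 157^512≡376; 519 = 512 + 4 + 2 + 1, so 157^519 ≡ 376·441·414·157 ≡ 388 (mod 655)
Candidate C: Squares mod 655: 495^1≡495, 495^2≡55, 495^4≡405, 495^8≡275, 495^16≡300, 495^32≡265, 495^64≡140, 495^128≡605, 495^256≡535, 495^512≡645; 519 = 512 + 4 + 2 + 1, so 495^519 ≡ 645·405·55·495 ≡ 140 (mod 655)

A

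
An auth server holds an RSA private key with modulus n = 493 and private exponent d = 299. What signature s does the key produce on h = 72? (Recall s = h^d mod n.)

h^2 ≡ 72^2 = 5184 ≡ 254
h^4 ≡ 254^2 = 64516 ≡ 426
h^8 ≡ 426^2 = 181476 ≡ 52
h^16 ≡ 52^2 = 2704 ≡ 239
h^32 ≡ 239^2 = 57121 ≡ 426
h^64 ≡ 426^2 = 181476 ≡ 52
h^128 ≡ 52^2 = 2704 ≡ 239
h^256 ≡ 239^2 = 57121 ≡ 426
299 = 256 + 32 + 8 + 2 + 1, so h^299 ≡ 426·426·52·254·72 ≡ 387 (mod 493)

387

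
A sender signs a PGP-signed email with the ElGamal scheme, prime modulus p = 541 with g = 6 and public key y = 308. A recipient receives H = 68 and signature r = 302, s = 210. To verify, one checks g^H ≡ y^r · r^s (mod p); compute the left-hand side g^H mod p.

Squares mod 541: 6^1≡6, 6^2≡36, 6^4≡214, 6^8≡352, 6^16≡15, 6^32≡225, 6^64≡312
68 = 64 + 4, so 6^68 ≡ 312·214 ≡ 225 (mod 541)

225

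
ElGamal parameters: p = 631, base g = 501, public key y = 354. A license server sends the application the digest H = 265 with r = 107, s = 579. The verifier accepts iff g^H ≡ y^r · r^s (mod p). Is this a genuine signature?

Left side g^H mod p:
501^2 = 251001 ≡ 494
501^4 ≡ 494^2 = 244036 ≡ 470
501^8 ≡ 470^2 = 220900 ≡ 50
501^16 ≡ 50^2 = 2500 ≡ 607
501^32 ≡ 607^2 = 368449 ≡ 576
501^64 ≡ 576^2 = 331776 ≡ 501
501^128 ≡ 501^2 = 251001 ≡ 494
501^256 ≡ 494^2 = 244036 ≡ 470
265 = 256 + 8 + 1, so 501^265 ≡ 470·50·501 ≡ 302 (mod 631)
Right side y^r · r^s mod p:
354^2 = 125316 ≡ 378
354^4 ≡ 378^2 = 142884 ≡ 278
354^8 ≡ 278^2 = 77284 ≡ 302
354^16 ≡ 302^2 = 91204 ≡ 340
354^32 ≡ 340^2 = 115600 ≡ 127
354^64 ≡ 127^2 = 16129 ≡ 354
107 = 64 + 32 + 8 + 2 + 1, so 354^107 ≡ 354·127·302·378·354 ≡ 405 (mod 631)
107^2 = 11449 ≡ 91
107^4 ≡ 91^2 = 8281 ≡ 78
107^8 ≡ 78^2 = 6084 ≡ 405
107^16 ≡ 405^2 = 164025 ≡ 596
107^32 ≡ 596^2 = 355216 ≡ 594
107^64 ≡ 594^2 = 352836 ≡ 107
107^128 ≡ 107^2 = 11449 ≡ 91
107^256 ≡ 91^2 = 8281 ≡ 78
107^512 ≡ 78^2 = 6084 ≡ 405
579 = 512 + 64 + 2 + 1, so 107^579 ≡ 405·107·91·107 ≡ 40 (mod 631)
405·40 = 16200 ≡ 425 (mod 631)
302 ≠ 425, so verification fails.

forged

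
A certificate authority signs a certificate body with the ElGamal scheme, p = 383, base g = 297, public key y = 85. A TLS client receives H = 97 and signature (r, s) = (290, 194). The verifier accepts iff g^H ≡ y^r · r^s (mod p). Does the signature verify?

does not verify

Left side g^H mod p:
297^2 = 88209 ≡ 119
297^4 ≡ 119^2 = 14161 ≡ 373
297^8 ≡ 373^2 = 139129 ≡ 100
297^16 ≡ 100^2 = 10000 ≡ 42
297^32 ≡ 42^2 = 1764 ≡ 232
297^64 ≡ 232^2 = 53824 ≡ 204
97 = 64 + 32 + 1, so 297^97 ≡ 204·232·297 ≡ 316 (mod 383)
Right side y^r · r^s mod p:
85^2 = 7225 ≡ 331
85^4 ≡ 331^2 = 109561 ≡ 23
85^8 ≡ 23^2 = 529 ≡ 146
85^16 ≡ 146^2 = 21316 ≡ 251
85^32 ≡ 251^2 = 63001 ≡ 189
85^64 ≡ 189^2 = 35721 ≡ 102
85^128 ≡ 102^2 = 10404 ≡ 63
85^256 ≡ 63^2 = 3969 ≡ 139
290 = 256 + 32 + 2, so 85^290 ≡ 139·189·331 ≡ 69 (mod 383)
290^2 = 84100 ≡ 223
290^4 ≡ 223^2 = 49729 ≡ 322
290^8 ≡ 322^2 = 103684 ≡ 274
290^16 ≡ 274^2 = 75076 ≡ 8
290^32 ≡ 8^2 = 64
290^64 ≡ 64^2 = 4096 ≡ 266
290^128 ≡ 266^2 = 70756 ≡ 284
194 = 128 + 64 + 2, so 290^194 ≡ 284·266·223 ≡ 57 (mod 383)
69·57 = 3933 ≡ 103 (mod 383)
316 ≠ 103, so verification fails.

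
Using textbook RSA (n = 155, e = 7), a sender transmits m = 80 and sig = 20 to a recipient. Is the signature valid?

valid

sig^2 ≡ 20^2 = 400 ≡ 90
sig^4 ≡ 90^2 = 8100 ≡ 40
7 = 4 + 2 + 1, so sig^7 ≡ 40·90·20 ≡ 80 (mod 155)
sig^7 mod 155 = 80 matches m.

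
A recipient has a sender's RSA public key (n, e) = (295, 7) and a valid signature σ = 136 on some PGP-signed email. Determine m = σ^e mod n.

σ^2 ≡ 136^2 = 18496 ≡ 206
σ^4 ≡ 206^2 = 42436 ≡ 251
7 = 4 + 2 + 1, so σ^7 ≡ 251·206·136 ≡ 101 (mod 295)

101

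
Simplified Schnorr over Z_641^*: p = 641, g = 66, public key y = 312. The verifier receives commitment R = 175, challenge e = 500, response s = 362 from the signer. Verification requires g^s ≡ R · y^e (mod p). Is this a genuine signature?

genuine

g^s mod p:
66^2 = 4356 ≡ 510
66^4 ≡ 510^2 = 260100 ≡ 495
66^8 ≡ 495^2 = 245025 ≡ 163
66^16 ≡ 163^2 = 26569 ≡ 288
66^32 ≡ 288^2 = 82944 ≡ 255
66^64 ≡ 255^2 = 65025 ≡ 284
66^128 ≡ 284^2 = 80656 ≡ 531
66^256 ≡ 531^2 = 281961 ≡ 562
362 = 256 + 64 + 32 + 8 + 2, so 66^362 ≡ 562·284·255·163·510 ≡ 361 (mod 641)
R · y^e mod p:
312^2 = 97344 ≡ 553
312^4 ≡ 553^2 = 305809 ≡ 52
312^8 ≡ 52^2 = 2704 ≡ 140
312^16 ≡ 140^2 = 19600 ≡ 370
312^32 ≡ 370^2 = 136900 ≡ 367
312^64 ≡ 367^2 = 134689 ≡ 79
312^128 ≡ 79^2 = 6241 ≡ 472
312^256 ≡ 472^2 = 222784 ≡ 357
500 = 256 + 128 + 64 + 32 + 16 + 4, so 312^500 ≡ 357·472·79·367·370·52 ≡ 383 (mod 641)
175·383 = 67025 ≡ 361 (mod 641)
361 ≡ 361 (mod 641); signature holds.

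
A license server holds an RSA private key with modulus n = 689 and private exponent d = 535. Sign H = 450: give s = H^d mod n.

564

H^2 ≡ 450^2 = 202500 ≡ 623
H^4 ≡ 623^2 = 388129 ≡ 222
H^8 ≡ 222^2 = 49284 ≡ 365
H^16 ≡ 365^2 = 133225 ≡ 248
H^32 ≡ 248^2 = 61504 ≡ 183
H^64 ≡ 183^2 = 33489 ≡ 417
H^128 ≡ 417^2 = 173889 ≡ 261
H^256 ≡ 261^2 = 68121 ≡ 599
H^512 ≡ 599^2 = 358801 ≡ 521
535 = 512 + 16 + 4 + 2 + 1, so H^535 ≡ 521·248·222·623·450 ≡ 564 (mod 689)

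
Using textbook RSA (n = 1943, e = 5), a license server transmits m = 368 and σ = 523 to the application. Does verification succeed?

fails

σ^2 ≡ 523^2 = 273529 ≡ 1509
σ^4 ≡ 1509^2 = 2277081 ≡ 1828
5 = 4 + 1, so σ^5 ≡ 1828·523 ≡ 88 (mod 1943)
σ^5 mod 1943 = 88, but m = 368.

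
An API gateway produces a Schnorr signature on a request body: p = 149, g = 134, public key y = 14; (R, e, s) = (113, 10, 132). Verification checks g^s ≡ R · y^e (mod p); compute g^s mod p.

81

Squares mod 149: 134^1≡134, 134^2≡76, 134^4≡114, 134^8≡33, 134^16≡46, 134^32≡30, 134^64≡6, 134^128≡36
132 = 128 + 4, so 134^132 ≡ 36·114 ≡ 81 (mod 149)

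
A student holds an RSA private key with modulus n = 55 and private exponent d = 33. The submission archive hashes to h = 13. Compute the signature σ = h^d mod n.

8

h^2 ≡ 13^2 = 169 ≡ 4
h^4 ≡ 4^2 = 16
h^8 ≡ 16^2 = 256 ≡ 36
h^16 ≡ 36^2 = 1296 ≡ 31
h^32 ≡ 31^2 = 961 ≡ 26
33 = 32 + 1, so h^33 ≡ 26·13 ≡ 8 (mod 55)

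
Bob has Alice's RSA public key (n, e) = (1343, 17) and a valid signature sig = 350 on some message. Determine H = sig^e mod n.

sig^17 mod 1343 = 197

197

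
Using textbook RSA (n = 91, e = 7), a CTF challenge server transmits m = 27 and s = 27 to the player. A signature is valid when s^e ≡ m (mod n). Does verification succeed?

Squares mod 91: s^1≡27, s^2≡1, s^4≡1
7 = 4 + 2 + 1, so s^7 ≡ 1·1·27 ≡ 27 (mod 91)
27 = m, so the signature checks out.

passes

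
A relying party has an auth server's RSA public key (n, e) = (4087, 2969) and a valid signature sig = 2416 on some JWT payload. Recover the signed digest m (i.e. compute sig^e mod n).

sig^2 ≡ 2416^2 = 5837056 ≡ 820
sig^4 ≡ 820^2 = 672400 ≡ 2132
sig^8 ≡ 2132^2 = 4545424 ≡ 680
sig^16 ≡ 680^2 = 462400 ≡ 569
sig^32 ≡ 569^2 = 323761 ≡ 888
sig^64 ≡ 888^2 = 788544 ≡ 3840
sig^128 ≡ 3840^2 = 14745600 ≡ 3791
sig^256 ≡ 3791^2 = 14371681 ≡ 1789
sig^512 ≡ 1789^2 = 3200521 ≡ 400
sig^1024 ≡ 400^2 = 160000 ≡ 607
sig^2048 ≡ 607^2 = 368449 ≡ 619
2969 = 2048 + 512 + 256 + 128 + 16 + 8 + 1, so sig^2969 ≡ 619·400·1789·3791·569·680·2416 ≡ 821 (mod 4087)

821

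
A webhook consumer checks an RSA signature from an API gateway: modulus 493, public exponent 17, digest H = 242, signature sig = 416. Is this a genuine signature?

forged

sig^2 ≡ 416^2 = 173056 ≡ 13
sig^4 ≡ 13^2 = 169
sig^8 ≡ 169^2 = 28561 ≡ 460
sig^16 ≡ 460^2 = 211600 ≡ 103
17 = 16 + 1, so sig^17 ≡ 103·416 ≡ 450 (mod 493)
450 ≠ 242, so verification fails.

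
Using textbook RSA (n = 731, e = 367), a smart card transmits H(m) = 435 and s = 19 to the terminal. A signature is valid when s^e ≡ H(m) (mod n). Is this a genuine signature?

s^2 ≡ 19^2 = 361
s^4 ≡ 361^2 = 130321 ≡ 203
s^8 ≡ 203^2 = 41209 ≡ 273
s^16 ≡ 273^2 = 74529 ≡ 698
s^32 ≡ 698^2 = 487204 ≡ 358
s^64 ≡ 358^2 = 128164 ≡ 239
s^128 ≡ 239^2 = 57121 ≡ 103
s^256 ≡ 103^2 = 10609 ≡ 375
367 = 256 + 64 + 32 + 8 + 4 + 2 + 1, so s^367 ≡ 375·239·358·273·203·361·19 ≡ 519 (mod 731)
The recovered value 519 does not match the digest 435.

forged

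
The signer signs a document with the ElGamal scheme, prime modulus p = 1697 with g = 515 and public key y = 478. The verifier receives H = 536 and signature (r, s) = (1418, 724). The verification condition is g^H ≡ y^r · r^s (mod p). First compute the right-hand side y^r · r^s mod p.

478^1418 mod 1697 = 1679
1418^724 mod 1697 = 429
y^r · r^s ≡ 1679·429 = 720291 ≡ 763 (mod 1697)

763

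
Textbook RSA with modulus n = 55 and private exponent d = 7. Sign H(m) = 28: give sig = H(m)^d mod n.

52

Squares mod 55: (H(m))^1≡28, (H(m))^2≡14, (H(m))^4≡31
7 = 4 + 2 + 1, so (H(m))^7 ≡ 31·14·28 ≡ 52 (mod 55)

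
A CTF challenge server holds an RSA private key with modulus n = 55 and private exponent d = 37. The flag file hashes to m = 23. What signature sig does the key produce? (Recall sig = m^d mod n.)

23

m^2 ≡ 23^2 = 529 ≡ 34
m^4 ≡ 34^2 = 1156 ≡ 1
m^8 ≡ 1^2 = 1
m^16 ≡ 1^2 = 1
m^32 ≡ 1^2 = 1
37 = 32 + 4 + 1, so m^37 ≡ 1·1·23 ≡ 23 (mod 55)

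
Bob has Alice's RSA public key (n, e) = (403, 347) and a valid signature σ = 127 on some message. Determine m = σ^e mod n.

394

Squares mod 403: σ^1≡127, σ^2≡9, σ^4≡81, σ^8≡113, σ^16≡276, σ^32≡9, σ^64≡81, σ^128≡113, σ^256≡276
347 = 256 + 64 + 16 + 8 + 2 + 1, so σ^347 ≡ 276·81·276·113·9·127 ≡ 394 (mod 403)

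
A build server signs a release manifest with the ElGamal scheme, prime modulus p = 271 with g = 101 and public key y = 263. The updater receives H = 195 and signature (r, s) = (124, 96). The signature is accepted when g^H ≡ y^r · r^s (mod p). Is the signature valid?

invalid

Left side g^H mod p:
101^195 mod 271 = 13
Right side y^r · r^s mod p:
263^124 mod 271 = 185
124^96 mod 271 = 72
185·72 = 13320 ≡ 41 (mod 271)
13 ≠ 41, so verification fails.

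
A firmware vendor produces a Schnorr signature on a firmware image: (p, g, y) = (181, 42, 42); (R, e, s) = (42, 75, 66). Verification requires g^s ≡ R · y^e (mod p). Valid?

yes

g^s mod p:
42^2 = 1764 ≡ 135
42^4 ≡ 135^2 = 18225 ≡ 125
42^8 ≡ 125^2 = 15625 ≡ 59
42^16 ≡ 59^2 = 3481 ≡ 42
42^32 ≡ 42^2 = 1764 ≡ 135
42^64 ≡ 135^2 = 18225 ≡ 125
66 = 64 + 2, so 42^66 ≡ 125·135 ≡ 42 (mod 181)
R · y^e mod p:
42^2 = 1764 ≡ 135
42^4 ≡ 135^2 = 18225 ≡ 125
42^8 ≡ 125^2 = 15625 ≡ 59
42^16 ≡ 59^2 = 3481 ≡ 42
42^32 ≡ 42^2 = 1764 ≡ 135
42^64 ≡ 135^2 = 18225 ≡ 125
75 = 64 + 8 + 2 + 1, so 42^75 ≡ 125·59·135·42 ≡ 1 (mod 181)
42·1 = 42 ≡ 42 (mod 181)
42 ≡ 42 (mod 181); signature holds.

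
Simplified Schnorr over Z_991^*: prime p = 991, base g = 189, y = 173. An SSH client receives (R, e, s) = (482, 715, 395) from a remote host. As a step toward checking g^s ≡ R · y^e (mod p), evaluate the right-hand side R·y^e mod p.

173^2 = 29929 ≡ 199
173^4 ≡ 199^2 = 39601 ≡ 952
173^8 ≡ 952^2 = 906304 ≡ 530
173^16 ≡ 530^2 = 280900 ≡ 447
173^32 ≡ 447^2 = 199809 ≡ 618
173^64 ≡ 618^2 = 381924 ≡ 389
173^128 ≡ 389^2 = 151321 ≡ 689
173^256 ≡ 689^2 = 474721 ≡ 32
173^512 ≡ 32^2 = 1024 ≡ 33
715 = 512 + 128 + 64 + 8 + 2 + 1, so 173^715 ≡ 33·689·389·530·199·173 ≡ 324 (mod 991)
R · y^e ≡ 482·324 = 156168 ≡ 581 (mod 991)

581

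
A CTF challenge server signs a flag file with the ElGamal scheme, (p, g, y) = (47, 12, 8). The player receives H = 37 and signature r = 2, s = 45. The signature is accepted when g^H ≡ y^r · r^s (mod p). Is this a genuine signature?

forged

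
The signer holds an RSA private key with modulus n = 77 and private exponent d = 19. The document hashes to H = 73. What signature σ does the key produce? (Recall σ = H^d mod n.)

52

Squares mod 77: H^1≡73, H^2≡16, H^4≡25, H^8≡9, H^16≡4
19 = 16 + 2 + 1, so H^19 ≡ 4·16·73 ≡ 52 (mod 77)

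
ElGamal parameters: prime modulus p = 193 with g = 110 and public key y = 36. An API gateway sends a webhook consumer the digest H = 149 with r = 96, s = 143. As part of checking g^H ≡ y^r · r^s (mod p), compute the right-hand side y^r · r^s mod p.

36^2 = 1296 ≡ 138
36^4 ≡ 138^2 = 19044 ≡ 130
36^8 ≡ 130^2 = 16900 ≡ 109
36^16 ≡ 109^2 = 11881 ≡ 108
36^32 ≡ 108^2 = 11664 ≡ 84
36^64 ≡ 84^2 = 7056 ≡ 108
96 = 64 + 32, so 36^96 ≡ 108·84 ≡ 1 (mod 193)
96^2 = 9216 ≡ 145
96^4 ≡ 145^2 = 21025 ≡ 181
96^8 ≡ 181^2 = 32761 ≡ 144
96^16 ≡ 144^2 = 20736 ≡ 85
96^32 ≡ 85^2 = 7225 ≡ 84
96^64 ≡ 84^2 = 7056 ≡ 108
96^128 ≡ 108^2 = 11664 ≡ 84
143 = 128 + 8 + 4 + 2 + 1, so 96^143 ≡ 84·144·181·145·96 ≡ 2 (mod 193)
y^r · r^s ≡ 1·2 = 2 ≡ 2 (mod 193)

2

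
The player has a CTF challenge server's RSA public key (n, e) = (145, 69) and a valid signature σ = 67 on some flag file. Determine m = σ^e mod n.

Squares mod 145: σ^1≡67, σ^2≡139, σ^4≡36, σ^8≡136, σ^16≡81, σ^32≡36, σ^64≡136
69 = 64 + 4 + 1, so σ^69 ≡ 136·36·67 ≡ 42 (mod 145)

42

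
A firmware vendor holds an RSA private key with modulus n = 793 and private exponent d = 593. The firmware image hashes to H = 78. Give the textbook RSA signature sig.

Squares mod 793: H^1≡78, H^2≡533, H^4≡195, H^8≡754, H^16≡728, H^32≡260, H^64≡195, H^128≡754, H^256≡728, H^512≡260
593 = 512 + 64 + 16 + 1, so H^593 ≡ 260·195·728·78 ≡ 364 (mod 793)

364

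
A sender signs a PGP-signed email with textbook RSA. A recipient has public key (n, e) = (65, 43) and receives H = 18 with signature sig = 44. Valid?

no

Squares mod 65: sig^1≡44, sig^2≡51, sig^4≡1, sig^8≡1, sig^16≡1, sig^32≡1
43 = 32 + 8 + 2 + 1, so sig^43 ≡ 1·1·51·44 ≡ 34 (mod 65)
34 ≠ 18, so verification fails.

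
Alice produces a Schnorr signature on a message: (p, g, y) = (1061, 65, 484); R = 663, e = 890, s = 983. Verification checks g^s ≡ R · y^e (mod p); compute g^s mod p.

Squares mod 1061: 65^1≡65, 65^2≡1042, 65^4≡361, 65^8≡879, 65^16≡233, 65^32≡178, 65^64≡915, 65^128≡96, 65^256≡728, 65^512≡545
983 = 512 + 256 + 128 + 64 + 16 + 4 + 2 + 1, so 65^983 ≡ 545·728·96·915·233·361·1042·65 ≡ 292 (mod 1061)

292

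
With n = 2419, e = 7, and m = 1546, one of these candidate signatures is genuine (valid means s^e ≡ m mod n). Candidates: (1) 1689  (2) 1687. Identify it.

2

Candidate 1: 1689^2 = 2852721 ≡ 720; 1689^4 ≡ 720^2 = 518400 ≡ 734; 7 = 4 + 2 + 1, so 1689^7 ≡ 734·720·1689 ≡ 1396 (mod 2419)
Candidate 2: 1687^2 = 2845969 ≡ 1225; 1687^4 ≡ 1225^2 = 1500625 ≡ 845; 7 = 4 + 2 + 1, so 1687^7 ≡ 845·1225·1687 ≡ 1546 (mod 2419)
  → matches m = 1546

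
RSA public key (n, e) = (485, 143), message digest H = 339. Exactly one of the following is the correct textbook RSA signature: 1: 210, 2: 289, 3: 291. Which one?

2

Candidate 1: Squares mod 485: 210^1≡210, 210^2≡450, 210^4≡255, 210^8≡35, 210^16≡255, 210^32≡35, 210^64≡255, 210^128≡35; 143 = 128 + 8 + 4 + 2 + 1, so 210^143 ≡ 35·35·255·450·210 ≡ 285 (mod 485)
Candidate 2: Squares mod 485: 289^1≡289, 289^2≡101, 289^4≡16, 289^8≡256, 289^16≡61, 289^32≡326, 289^64≡61, 289^128≡326; 143 = 128 + 8 + 4 + 2 + 1, so 289^143 ≡ 326·256·16·101·289 ≡ 339 (mod 485)
  → matches H = 339
Candidate 3: Squares mod 485: 291^1≡291, 291^2≡291, 291^4≡291, 291^8≡291, 291^16≡291, 291^32≡291, 291^64≡291, 291^128≡291; 143 = 128 + 8 + 4 + 2 + 1, so 291^143 ≡ 291·291·291·291·291 ≡ 291 (mod 485)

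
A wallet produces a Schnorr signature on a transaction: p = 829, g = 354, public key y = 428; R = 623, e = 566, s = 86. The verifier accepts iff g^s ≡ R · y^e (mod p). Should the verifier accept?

g^s mod p:
Squares mod 829: 354^1≡354, 354^2≡137, 354^4≡531, 354^8≡101, 354^16≡253, 354^32≡176, 354^64≡303
86 = 64 + 16 + 4 + 2, so 354^86 ≡ 303·253·531·137 ≡ 258 (mod 829)
R · y^e mod p:
Squares mod 829: 428^1≡428, 428^2≡804, 428^4≡625, 428^8≡166, 428^16≡199, 428^32≡638, 428^64≡5, 428^128≡25, 428^256≡625, 428^512≡166
566 = 512 + 32 + 16 + 4 + 2, so 428^566 ≡ 166·638·199·625·804 ≡ 663 (mod 829)
623·663 = 413049 ≡ 207 (mod 829)
258 ≠ 207; the check fails.

reject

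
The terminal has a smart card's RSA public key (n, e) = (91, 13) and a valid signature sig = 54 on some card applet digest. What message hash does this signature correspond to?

Squares mod 91: sig^1≡54, sig^2≡4, sig^4≡16, sig^8≡74
13 = 8 + 4 + 1, so sig^13 ≡ 74·16·54 ≡ 54 (mod 91)

54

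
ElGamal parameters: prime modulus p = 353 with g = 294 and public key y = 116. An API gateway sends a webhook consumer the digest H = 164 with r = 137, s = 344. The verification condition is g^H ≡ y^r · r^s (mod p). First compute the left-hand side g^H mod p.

283

294^164 mod 353 = 283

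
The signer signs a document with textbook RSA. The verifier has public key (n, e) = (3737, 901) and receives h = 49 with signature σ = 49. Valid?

σ^901 mod 3737 = 49
49 = h, so the signature checks out.

yes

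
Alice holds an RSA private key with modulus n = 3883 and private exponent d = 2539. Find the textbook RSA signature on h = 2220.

Squares mod 3883: h^1≡2220, h^2≡873, h^4≡1061, h^8≡3534, h^16≡1428, h^32≡609, h^64≡1996, h^128≡58, h^256≡3364, h^512≡1434, h^1024≡2249, h^2048≡2335
2539 = 2048 + 256 + 128 + 64 + 32 + 8 + 2 + 1, so h^2539 ≡ 2335·3364·58·1996·609·3534·873·2220 ≡ 3382 (mod 3883)

3382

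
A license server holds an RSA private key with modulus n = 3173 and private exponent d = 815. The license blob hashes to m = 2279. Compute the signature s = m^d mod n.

Squares mod 3173: m^1≡2279, m^2≡2813, m^4≡2680, m^8≡1901, m^16≡2927, m^32≡229, m^64≡1673, m^128≡343, m^256≡248, m^512≡1217
815 = 512 + 256 + 32 + 8 + 4 + 2 + 1, so m^815 ≡ 1217·248·229·1901·2680·2813·2279 ≡ 1861 (mod 3173)

1861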